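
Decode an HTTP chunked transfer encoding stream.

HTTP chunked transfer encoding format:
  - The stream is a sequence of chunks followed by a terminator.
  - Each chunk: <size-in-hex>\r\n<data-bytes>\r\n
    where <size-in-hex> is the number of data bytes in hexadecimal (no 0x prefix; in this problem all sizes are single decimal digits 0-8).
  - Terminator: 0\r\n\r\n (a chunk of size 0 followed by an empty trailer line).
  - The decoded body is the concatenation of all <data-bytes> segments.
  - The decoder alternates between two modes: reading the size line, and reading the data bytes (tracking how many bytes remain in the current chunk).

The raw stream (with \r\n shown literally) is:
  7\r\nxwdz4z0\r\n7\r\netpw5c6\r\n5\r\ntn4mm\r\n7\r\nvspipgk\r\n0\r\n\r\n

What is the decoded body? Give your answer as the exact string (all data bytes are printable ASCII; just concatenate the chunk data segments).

Chunk 1: stream[0..1]='7' size=0x7=7, data at stream[3..10]='xwdz4z0' -> body[0..7], body so far='xwdz4z0'
Chunk 2: stream[12..13]='7' size=0x7=7, data at stream[15..22]='etpw5c6' -> body[7..14], body so far='xwdz4z0etpw5c6'
Chunk 3: stream[24..25]='5' size=0x5=5, data at stream[27..32]='tn4mm' -> body[14..19], body so far='xwdz4z0etpw5c6tn4mm'
Chunk 4: stream[34..35]='7' size=0x7=7, data at stream[37..44]='vspipgk' -> body[19..26], body so far='xwdz4z0etpw5c6tn4mmvspipgk'
Chunk 5: stream[46..47]='0' size=0 (terminator). Final body='xwdz4z0etpw5c6tn4mmvspipgk' (26 bytes)

Answer: xwdz4z0etpw5c6tn4mmvspipgk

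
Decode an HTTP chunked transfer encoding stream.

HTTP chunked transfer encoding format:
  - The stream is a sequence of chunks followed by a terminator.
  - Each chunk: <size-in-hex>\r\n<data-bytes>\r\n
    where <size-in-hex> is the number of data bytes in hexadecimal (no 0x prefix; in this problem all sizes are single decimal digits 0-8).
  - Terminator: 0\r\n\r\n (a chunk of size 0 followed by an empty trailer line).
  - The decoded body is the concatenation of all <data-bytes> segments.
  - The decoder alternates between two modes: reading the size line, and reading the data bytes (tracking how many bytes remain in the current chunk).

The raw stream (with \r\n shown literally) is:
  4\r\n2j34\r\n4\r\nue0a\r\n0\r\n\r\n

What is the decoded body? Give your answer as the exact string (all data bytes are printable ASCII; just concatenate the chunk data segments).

Answer: 2j34ue0a

Derivation:
Chunk 1: stream[0..1]='4' size=0x4=4, data at stream[3..7]='2j34' -> body[0..4], body so far='2j34'
Chunk 2: stream[9..10]='4' size=0x4=4, data at stream[12..16]='ue0a' -> body[4..8], body so far='2j34ue0a'
Chunk 3: stream[18..19]='0' size=0 (terminator). Final body='2j34ue0a' (8 bytes)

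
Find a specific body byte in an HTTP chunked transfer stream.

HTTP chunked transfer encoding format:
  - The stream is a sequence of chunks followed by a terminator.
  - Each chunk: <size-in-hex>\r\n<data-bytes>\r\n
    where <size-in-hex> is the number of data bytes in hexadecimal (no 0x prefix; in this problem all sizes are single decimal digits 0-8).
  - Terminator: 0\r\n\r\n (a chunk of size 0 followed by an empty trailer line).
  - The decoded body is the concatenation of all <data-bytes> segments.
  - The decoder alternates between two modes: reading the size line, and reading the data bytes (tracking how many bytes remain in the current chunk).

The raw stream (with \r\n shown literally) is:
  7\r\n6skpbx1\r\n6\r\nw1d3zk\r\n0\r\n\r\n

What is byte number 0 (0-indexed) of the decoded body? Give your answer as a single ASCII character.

Chunk 1: stream[0..1]='7' size=0x7=7, data at stream[3..10]='6skpbx1' -> body[0..7], body so far='6skpbx1'
Chunk 2: stream[12..13]='6' size=0x6=6, data at stream[15..21]='w1d3zk' -> body[7..13], body so far='6skpbx1w1d3zk'
Chunk 3: stream[23..24]='0' size=0 (terminator). Final body='6skpbx1w1d3zk' (13 bytes)
Body byte 0 = '6'

Answer: 6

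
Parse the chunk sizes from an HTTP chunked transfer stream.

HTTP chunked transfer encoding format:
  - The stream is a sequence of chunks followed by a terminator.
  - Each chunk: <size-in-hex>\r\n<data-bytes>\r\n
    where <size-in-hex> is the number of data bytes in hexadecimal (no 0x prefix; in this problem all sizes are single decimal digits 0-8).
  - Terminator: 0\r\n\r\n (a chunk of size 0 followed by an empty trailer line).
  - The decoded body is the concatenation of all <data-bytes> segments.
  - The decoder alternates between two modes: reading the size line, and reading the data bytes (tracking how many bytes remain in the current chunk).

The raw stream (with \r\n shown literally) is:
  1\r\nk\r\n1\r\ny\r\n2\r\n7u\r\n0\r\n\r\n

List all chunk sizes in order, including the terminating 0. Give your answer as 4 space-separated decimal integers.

Answer: 1 1 2 0

Derivation:
Chunk 1: stream[0..1]='1' size=0x1=1, data at stream[3..4]='k' -> body[0..1], body so far='k'
Chunk 2: stream[6..7]='1' size=0x1=1, data at stream[9..10]='y' -> body[1..2], body so far='ky'
Chunk 3: stream[12..13]='2' size=0x2=2, data at stream[15..17]='7u' -> body[2..4], body so far='ky7u'
Chunk 4: stream[19..20]='0' size=0 (terminator). Final body='ky7u' (4 bytes)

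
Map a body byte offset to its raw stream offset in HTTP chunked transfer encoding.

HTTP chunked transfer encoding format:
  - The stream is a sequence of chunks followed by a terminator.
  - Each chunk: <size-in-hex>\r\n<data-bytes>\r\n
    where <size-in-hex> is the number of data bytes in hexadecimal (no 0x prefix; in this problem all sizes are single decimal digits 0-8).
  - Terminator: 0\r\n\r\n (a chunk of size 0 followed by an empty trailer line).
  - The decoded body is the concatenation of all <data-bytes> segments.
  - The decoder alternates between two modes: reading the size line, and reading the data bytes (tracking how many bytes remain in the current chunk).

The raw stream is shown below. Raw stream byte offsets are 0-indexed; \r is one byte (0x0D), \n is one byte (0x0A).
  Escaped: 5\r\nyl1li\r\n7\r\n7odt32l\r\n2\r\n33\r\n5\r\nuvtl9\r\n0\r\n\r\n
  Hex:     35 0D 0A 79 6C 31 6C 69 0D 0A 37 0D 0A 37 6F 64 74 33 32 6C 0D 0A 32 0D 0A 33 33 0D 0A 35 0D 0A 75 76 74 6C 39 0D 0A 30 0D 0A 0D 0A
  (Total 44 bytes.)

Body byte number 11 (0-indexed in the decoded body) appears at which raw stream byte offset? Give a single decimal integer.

Chunk 1: stream[0..1]='5' size=0x5=5, data at stream[3..8]='yl1li' -> body[0..5], body so far='yl1li'
Chunk 2: stream[10..11]='7' size=0x7=7, data at stream[13..20]='7odt32l' -> body[5..12], body so far='yl1li7odt32l'
Chunk 3: stream[22..23]='2' size=0x2=2, data at stream[25..27]='33' -> body[12..14], body so far='yl1li7odt32l33'
Chunk 4: stream[29..30]='5' size=0x5=5, data at stream[32..37]='uvtl9' -> body[14..19], body so far='yl1li7odt32l33uvtl9'
Chunk 5: stream[39..40]='0' size=0 (terminator). Final body='yl1li7odt32l33uvtl9' (19 bytes)
Body byte 11 at stream offset 19

Answer: 19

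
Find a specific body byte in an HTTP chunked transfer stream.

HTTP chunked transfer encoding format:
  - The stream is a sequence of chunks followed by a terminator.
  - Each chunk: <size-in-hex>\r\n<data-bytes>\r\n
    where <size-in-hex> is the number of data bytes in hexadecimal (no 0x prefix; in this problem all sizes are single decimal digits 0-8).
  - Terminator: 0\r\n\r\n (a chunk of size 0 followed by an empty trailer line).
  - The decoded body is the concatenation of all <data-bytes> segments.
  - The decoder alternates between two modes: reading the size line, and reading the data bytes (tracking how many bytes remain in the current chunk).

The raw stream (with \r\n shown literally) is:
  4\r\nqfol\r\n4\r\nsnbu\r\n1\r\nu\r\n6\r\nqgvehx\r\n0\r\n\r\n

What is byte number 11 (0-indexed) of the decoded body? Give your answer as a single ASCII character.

Answer: v

Derivation:
Chunk 1: stream[0..1]='4' size=0x4=4, data at stream[3..7]='qfol' -> body[0..4], body so far='qfol'
Chunk 2: stream[9..10]='4' size=0x4=4, data at stream[12..16]='snbu' -> body[4..8], body so far='qfolsnbu'
Chunk 3: stream[18..19]='1' size=0x1=1, data at stream[21..22]='u' -> body[8..9], body so far='qfolsnbuu'
Chunk 4: stream[24..25]='6' size=0x6=6, data at stream[27..33]='qgvehx' -> body[9..15], body so far='qfolsnbuuqgvehx'
Chunk 5: stream[35..36]='0' size=0 (terminator). Final body='qfolsnbuuqgvehx' (15 bytes)
Body byte 11 = 'v'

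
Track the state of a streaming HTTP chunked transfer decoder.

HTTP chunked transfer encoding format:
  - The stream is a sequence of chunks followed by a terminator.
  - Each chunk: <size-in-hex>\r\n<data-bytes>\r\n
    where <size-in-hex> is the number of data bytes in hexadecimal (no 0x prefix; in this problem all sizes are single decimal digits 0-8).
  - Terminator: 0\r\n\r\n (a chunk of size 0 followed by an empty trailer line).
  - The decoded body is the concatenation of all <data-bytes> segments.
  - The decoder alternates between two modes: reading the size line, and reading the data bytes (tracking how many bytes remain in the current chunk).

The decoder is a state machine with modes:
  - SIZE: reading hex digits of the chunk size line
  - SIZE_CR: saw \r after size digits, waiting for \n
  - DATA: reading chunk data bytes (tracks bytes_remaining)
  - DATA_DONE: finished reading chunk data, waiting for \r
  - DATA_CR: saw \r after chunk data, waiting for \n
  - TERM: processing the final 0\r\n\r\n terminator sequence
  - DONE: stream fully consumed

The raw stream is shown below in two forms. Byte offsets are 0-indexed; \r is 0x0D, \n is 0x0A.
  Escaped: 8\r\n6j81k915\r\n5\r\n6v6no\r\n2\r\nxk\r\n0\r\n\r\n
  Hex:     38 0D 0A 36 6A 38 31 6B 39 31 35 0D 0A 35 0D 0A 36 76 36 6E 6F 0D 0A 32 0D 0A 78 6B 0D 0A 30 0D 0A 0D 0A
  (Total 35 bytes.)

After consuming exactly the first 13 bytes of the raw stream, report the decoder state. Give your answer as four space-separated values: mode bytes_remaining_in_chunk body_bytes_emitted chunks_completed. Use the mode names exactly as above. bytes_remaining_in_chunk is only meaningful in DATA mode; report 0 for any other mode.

Answer: SIZE 0 8 1

Derivation:
Byte 0 = '8': mode=SIZE remaining=0 emitted=0 chunks_done=0
Byte 1 = 0x0D: mode=SIZE_CR remaining=0 emitted=0 chunks_done=0
Byte 2 = 0x0A: mode=DATA remaining=8 emitted=0 chunks_done=0
Byte 3 = '6': mode=DATA remaining=7 emitted=1 chunks_done=0
Byte 4 = 'j': mode=DATA remaining=6 emitted=2 chunks_done=0
Byte 5 = '8': mode=DATA remaining=5 emitted=3 chunks_done=0
Byte 6 = '1': mode=DATA remaining=4 emitted=4 chunks_done=0
Byte 7 = 'k': mode=DATA remaining=3 emitted=5 chunks_done=0
Byte 8 = '9': mode=DATA remaining=2 emitted=6 chunks_done=0
Byte 9 = '1': mode=DATA remaining=1 emitted=7 chunks_done=0
Byte 10 = '5': mode=DATA_DONE remaining=0 emitted=8 chunks_done=0
Byte 11 = 0x0D: mode=DATA_CR remaining=0 emitted=8 chunks_done=0
Byte 12 = 0x0A: mode=SIZE remaining=0 emitted=8 chunks_done=1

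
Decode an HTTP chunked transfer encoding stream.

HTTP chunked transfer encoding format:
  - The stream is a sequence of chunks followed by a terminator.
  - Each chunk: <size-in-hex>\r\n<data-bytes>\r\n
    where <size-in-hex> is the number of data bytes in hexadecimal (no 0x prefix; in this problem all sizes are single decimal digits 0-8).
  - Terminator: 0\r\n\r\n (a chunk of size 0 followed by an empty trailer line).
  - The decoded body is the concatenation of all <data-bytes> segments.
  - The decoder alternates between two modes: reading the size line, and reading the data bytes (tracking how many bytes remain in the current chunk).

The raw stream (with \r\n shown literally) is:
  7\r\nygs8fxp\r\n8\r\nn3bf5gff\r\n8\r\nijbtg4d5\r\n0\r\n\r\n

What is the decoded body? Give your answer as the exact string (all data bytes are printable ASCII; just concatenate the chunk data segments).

Chunk 1: stream[0..1]='7' size=0x7=7, data at stream[3..10]='ygs8fxp' -> body[0..7], body so far='ygs8fxp'
Chunk 2: stream[12..13]='8' size=0x8=8, data at stream[15..23]='n3bf5gff' -> body[7..15], body so far='ygs8fxpn3bf5gff'
Chunk 3: stream[25..26]='8' size=0x8=8, data at stream[28..36]='ijbtg4d5' -> body[15..23], body so far='ygs8fxpn3bf5gffijbtg4d5'
Chunk 4: stream[38..39]='0' size=0 (terminator). Final body='ygs8fxpn3bf5gffijbtg4d5' (23 bytes)

Answer: ygs8fxpn3bf5gffijbtg4d5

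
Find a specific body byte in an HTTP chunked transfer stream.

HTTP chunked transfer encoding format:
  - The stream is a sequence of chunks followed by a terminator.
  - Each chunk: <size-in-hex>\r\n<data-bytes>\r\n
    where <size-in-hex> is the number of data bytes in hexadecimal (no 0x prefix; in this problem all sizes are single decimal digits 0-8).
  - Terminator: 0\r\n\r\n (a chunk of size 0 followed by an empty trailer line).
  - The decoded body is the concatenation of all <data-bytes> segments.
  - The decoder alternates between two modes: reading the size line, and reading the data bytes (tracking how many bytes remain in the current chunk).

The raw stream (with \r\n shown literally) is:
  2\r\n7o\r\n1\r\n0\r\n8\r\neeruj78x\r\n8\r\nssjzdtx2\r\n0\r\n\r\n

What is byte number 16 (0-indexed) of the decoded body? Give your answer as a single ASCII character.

Chunk 1: stream[0..1]='2' size=0x2=2, data at stream[3..5]='7o' -> body[0..2], body so far='7o'
Chunk 2: stream[7..8]='1' size=0x1=1, data at stream[10..11]='0' -> body[2..3], body so far='7o0'
Chunk 3: stream[13..14]='8' size=0x8=8, data at stream[16..24]='eeruj78x' -> body[3..11], body so far='7o0eeruj78x'
Chunk 4: stream[26..27]='8' size=0x8=8, data at stream[29..37]='ssjzdtx2' -> body[11..19], body so far='7o0eeruj78xssjzdtx2'
Chunk 5: stream[39..40]='0' size=0 (terminator). Final body='7o0eeruj78xssjzdtx2' (19 bytes)
Body byte 16 = 't'

Answer: t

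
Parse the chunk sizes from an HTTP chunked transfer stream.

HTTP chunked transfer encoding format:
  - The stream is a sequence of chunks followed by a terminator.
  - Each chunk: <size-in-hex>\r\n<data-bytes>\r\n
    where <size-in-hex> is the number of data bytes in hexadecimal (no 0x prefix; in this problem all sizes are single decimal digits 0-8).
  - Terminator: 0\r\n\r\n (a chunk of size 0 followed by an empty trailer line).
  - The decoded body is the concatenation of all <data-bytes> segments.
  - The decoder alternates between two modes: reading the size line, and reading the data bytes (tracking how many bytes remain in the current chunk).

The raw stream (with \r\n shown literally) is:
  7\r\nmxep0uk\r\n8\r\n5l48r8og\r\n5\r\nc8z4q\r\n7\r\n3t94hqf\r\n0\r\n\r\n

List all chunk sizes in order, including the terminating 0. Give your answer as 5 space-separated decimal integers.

Chunk 1: stream[0..1]='7' size=0x7=7, data at stream[3..10]='mxep0uk' -> body[0..7], body so far='mxep0uk'
Chunk 2: stream[12..13]='8' size=0x8=8, data at stream[15..23]='5l48r8og' -> body[7..15], body so far='mxep0uk5l48r8og'
Chunk 3: stream[25..26]='5' size=0x5=5, data at stream[28..33]='c8z4q' -> body[15..20], body so far='mxep0uk5l48r8ogc8z4q'
Chunk 4: stream[35..36]='7' size=0x7=7, data at stream[38..45]='3t94hqf' -> body[20..27], body so far='mxep0uk5l48r8ogc8z4q3t94hqf'
Chunk 5: stream[47..48]='0' size=0 (terminator). Final body='mxep0uk5l48r8ogc8z4q3t94hqf' (27 bytes)

Answer: 7 8 5 7 0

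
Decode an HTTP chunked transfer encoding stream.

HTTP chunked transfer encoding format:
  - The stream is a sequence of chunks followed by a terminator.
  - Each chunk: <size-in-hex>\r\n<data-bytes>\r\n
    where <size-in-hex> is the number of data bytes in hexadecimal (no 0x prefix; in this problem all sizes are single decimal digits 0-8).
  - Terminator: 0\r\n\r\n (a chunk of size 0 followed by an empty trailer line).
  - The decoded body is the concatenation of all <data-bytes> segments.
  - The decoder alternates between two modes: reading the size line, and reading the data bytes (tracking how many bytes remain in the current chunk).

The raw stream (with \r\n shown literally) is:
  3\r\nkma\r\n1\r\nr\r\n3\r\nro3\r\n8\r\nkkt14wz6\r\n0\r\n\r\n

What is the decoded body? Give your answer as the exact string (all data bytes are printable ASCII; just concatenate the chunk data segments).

Answer: kmarro3kkt14wz6

Derivation:
Chunk 1: stream[0..1]='3' size=0x3=3, data at stream[3..6]='kma' -> body[0..3], body so far='kma'
Chunk 2: stream[8..9]='1' size=0x1=1, data at stream[11..12]='r' -> body[3..4], body so far='kmar'
Chunk 3: stream[14..15]='3' size=0x3=3, data at stream[17..20]='ro3' -> body[4..7], body so far='kmarro3'
Chunk 4: stream[22..23]='8' size=0x8=8, data at stream[25..33]='kkt14wz6' -> body[7..15], body so far='kmarro3kkt14wz6'
Chunk 5: stream[35..36]='0' size=0 (terminator). Final body='kmarro3kkt14wz6' (15 bytes)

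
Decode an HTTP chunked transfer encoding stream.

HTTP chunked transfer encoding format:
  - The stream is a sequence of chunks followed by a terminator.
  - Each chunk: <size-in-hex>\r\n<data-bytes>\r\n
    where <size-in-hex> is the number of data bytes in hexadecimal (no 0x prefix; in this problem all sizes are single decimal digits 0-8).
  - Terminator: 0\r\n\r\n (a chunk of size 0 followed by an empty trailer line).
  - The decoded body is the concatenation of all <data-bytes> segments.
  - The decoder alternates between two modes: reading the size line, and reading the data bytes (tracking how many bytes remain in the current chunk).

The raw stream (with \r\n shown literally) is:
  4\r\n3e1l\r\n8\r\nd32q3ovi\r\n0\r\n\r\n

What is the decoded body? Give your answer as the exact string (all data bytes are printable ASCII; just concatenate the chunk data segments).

Answer: 3e1ld32q3ovi

Derivation:
Chunk 1: stream[0..1]='4' size=0x4=4, data at stream[3..7]='3e1l' -> body[0..4], body so far='3e1l'
Chunk 2: stream[9..10]='8' size=0x8=8, data at stream[12..20]='d32q3ovi' -> body[4..12], body so far='3e1ld32q3ovi'
Chunk 3: stream[22..23]='0' size=0 (terminator). Final body='3e1ld32q3ovi' (12 bytes)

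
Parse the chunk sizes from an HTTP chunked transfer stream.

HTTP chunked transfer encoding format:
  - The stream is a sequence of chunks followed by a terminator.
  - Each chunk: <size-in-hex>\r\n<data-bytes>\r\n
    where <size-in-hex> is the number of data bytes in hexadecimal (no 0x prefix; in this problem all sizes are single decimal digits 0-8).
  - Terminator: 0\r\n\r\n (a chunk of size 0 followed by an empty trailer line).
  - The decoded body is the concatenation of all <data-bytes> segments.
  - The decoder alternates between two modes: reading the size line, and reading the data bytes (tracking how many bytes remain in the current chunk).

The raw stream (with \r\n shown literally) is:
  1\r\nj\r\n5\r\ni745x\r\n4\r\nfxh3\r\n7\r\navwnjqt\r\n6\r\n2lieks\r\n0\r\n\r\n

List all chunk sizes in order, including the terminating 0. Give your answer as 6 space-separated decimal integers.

Chunk 1: stream[0..1]='1' size=0x1=1, data at stream[3..4]='j' -> body[0..1], body so far='j'
Chunk 2: stream[6..7]='5' size=0x5=5, data at stream[9..14]='i745x' -> body[1..6], body so far='ji745x'
Chunk 3: stream[16..17]='4' size=0x4=4, data at stream[19..23]='fxh3' -> body[6..10], body so far='ji745xfxh3'
Chunk 4: stream[25..26]='7' size=0x7=7, data at stream[28..35]='avwnjqt' -> body[10..17], body so far='ji745xfxh3avwnjqt'
Chunk 5: stream[37..38]='6' size=0x6=6, data at stream[40..46]='2lieks' -> body[17..23], body so far='ji745xfxh3avwnjqt2lieks'
Chunk 6: stream[48..49]='0' size=0 (terminator). Final body='ji745xfxh3avwnjqt2lieks' (23 bytes)

Answer: 1 5 4 7 6 0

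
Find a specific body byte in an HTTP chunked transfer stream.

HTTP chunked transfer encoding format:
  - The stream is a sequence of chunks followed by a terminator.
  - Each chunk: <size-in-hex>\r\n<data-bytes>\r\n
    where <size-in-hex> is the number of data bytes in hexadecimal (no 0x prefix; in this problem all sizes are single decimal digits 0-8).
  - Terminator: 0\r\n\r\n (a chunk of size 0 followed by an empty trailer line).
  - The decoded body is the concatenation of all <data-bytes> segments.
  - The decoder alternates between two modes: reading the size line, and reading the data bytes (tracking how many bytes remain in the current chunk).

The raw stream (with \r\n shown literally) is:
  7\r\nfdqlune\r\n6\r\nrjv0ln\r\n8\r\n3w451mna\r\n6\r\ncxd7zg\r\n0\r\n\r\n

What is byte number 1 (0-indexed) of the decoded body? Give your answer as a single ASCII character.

Answer: d

Derivation:
Chunk 1: stream[0..1]='7' size=0x7=7, data at stream[3..10]='fdqlune' -> body[0..7], body so far='fdqlune'
Chunk 2: stream[12..13]='6' size=0x6=6, data at stream[15..21]='rjv0ln' -> body[7..13], body so far='fdqlunerjv0ln'
Chunk 3: stream[23..24]='8' size=0x8=8, data at stream[26..34]='3w451mna' -> body[13..21], body so far='fdqlunerjv0ln3w451mna'
Chunk 4: stream[36..37]='6' size=0x6=6, data at stream[39..45]='cxd7zg' -> body[21..27], body so far='fdqlunerjv0ln3w451mnacxd7zg'
Chunk 5: stream[47..48]='0' size=0 (terminator). Final body='fdqlunerjv0ln3w451mnacxd7zg' (27 bytes)
Body byte 1 = 'd'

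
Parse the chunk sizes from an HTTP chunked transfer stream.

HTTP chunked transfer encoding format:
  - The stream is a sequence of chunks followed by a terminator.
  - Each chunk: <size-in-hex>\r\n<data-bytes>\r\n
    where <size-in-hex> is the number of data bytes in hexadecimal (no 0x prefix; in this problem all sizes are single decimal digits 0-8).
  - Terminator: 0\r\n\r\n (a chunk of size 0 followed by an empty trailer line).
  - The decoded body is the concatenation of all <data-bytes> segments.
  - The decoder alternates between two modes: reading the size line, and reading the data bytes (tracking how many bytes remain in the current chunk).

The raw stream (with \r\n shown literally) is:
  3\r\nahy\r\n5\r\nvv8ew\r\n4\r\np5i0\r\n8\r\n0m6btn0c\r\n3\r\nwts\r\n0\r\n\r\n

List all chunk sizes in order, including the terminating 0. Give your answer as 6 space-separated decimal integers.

Answer: 3 5 4 8 3 0

Derivation:
Chunk 1: stream[0..1]='3' size=0x3=3, data at stream[3..6]='ahy' -> body[0..3], body so far='ahy'
Chunk 2: stream[8..9]='5' size=0x5=5, data at stream[11..16]='vv8ew' -> body[3..8], body so far='ahyvv8ew'
Chunk 3: stream[18..19]='4' size=0x4=4, data at stream[21..25]='p5i0' -> body[8..12], body so far='ahyvv8ewp5i0'
Chunk 4: stream[27..28]='8' size=0x8=8, data at stream[30..38]='0m6btn0c' -> body[12..20], body so far='ahyvv8ewp5i00m6btn0c'
Chunk 5: stream[40..41]='3' size=0x3=3, data at stream[43..46]='wts' -> body[20..23], body so far='ahyvv8ewp5i00m6btn0cwts'
Chunk 6: stream[48..49]='0' size=0 (terminator). Final body='ahyvv8ewp5i00m6btn0cwts' (23 bytes)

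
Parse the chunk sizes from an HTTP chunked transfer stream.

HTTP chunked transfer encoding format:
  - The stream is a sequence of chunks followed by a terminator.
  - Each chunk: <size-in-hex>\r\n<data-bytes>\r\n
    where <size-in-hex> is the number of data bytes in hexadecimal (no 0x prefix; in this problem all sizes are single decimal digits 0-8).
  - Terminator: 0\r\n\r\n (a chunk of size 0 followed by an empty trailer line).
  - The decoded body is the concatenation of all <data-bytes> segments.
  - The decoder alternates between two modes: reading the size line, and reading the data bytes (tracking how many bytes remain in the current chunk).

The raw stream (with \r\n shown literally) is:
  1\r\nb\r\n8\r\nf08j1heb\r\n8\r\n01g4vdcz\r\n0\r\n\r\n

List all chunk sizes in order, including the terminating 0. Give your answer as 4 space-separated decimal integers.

Answer: 1 8 8 0

Derivation:
Chunk 1: stream[0..1]='1' size=0x1=1, data at stream[3..4]='b' -> body[0..1], body so far='b'
Chunk 2: stream[6..7]='8' size=0x8=8, data at stream[9..17]='f08j1heb' -> body[1..9], body so far='bf08j1heb'
Chunk 3: stream[19..20]='8' size=0x8=8, data at stream[22..30]='01g4vdcz' -> body[9..17], body so far='bf08j1heb01g4vdcz'
Chunk 4: stream[32..33]='0' size=0 (terminator). Final body='bf08j1heb01g4vdcz' (17 bytes)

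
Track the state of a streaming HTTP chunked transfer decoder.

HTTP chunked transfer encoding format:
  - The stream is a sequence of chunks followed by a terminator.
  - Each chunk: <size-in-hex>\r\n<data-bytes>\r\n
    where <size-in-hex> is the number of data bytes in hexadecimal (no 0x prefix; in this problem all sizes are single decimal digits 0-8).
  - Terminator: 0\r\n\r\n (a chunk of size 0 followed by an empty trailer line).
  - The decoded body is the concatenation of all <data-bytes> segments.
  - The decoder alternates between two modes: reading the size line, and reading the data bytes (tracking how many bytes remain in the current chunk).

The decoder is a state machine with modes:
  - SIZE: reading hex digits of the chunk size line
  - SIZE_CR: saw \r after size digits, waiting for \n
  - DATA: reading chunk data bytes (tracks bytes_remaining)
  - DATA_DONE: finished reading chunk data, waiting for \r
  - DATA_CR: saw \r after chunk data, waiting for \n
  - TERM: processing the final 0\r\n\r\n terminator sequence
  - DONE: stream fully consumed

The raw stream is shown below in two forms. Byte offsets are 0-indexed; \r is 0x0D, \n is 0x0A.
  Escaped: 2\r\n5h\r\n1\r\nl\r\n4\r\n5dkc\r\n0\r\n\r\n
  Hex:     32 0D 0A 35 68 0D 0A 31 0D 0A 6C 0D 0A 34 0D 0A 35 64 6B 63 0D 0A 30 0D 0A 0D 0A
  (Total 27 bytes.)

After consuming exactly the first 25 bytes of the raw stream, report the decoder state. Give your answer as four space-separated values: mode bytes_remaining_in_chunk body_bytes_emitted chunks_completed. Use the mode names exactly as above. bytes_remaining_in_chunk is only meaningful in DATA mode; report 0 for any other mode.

Answer: TERM 0 7 3

Derivation:
Byte 0 = '2': mode=SIZE remaining=0 emitted=0 chunks_done=0
Byte 1 = 0x0D: mode=SIZE_CR remaining=0 emitted=0 chunks_done=0
Byte 2 = 0x0A: mode=DATA remaining=2 emitted=0 chunks_done=0
Byte 3 = '5': mode=DATA remaining=1 emitted=1 chunks_done=0
Byte 4 = 'h': mode=DATA_DONE remaining=0 emitted=2 chunks_done=0
Byte 5 = 0x0D: mode=DATA_CR remaining=0 emitted=2 chunks_done=0
Byte 6 = 0x0A: mode=SIZE remaining=0 emitted=2 chunks_done=1
Byte 7 = '1': mode=SIZE remaining=0 emitted=2 chunks_done=1
Byte 8 = 0x0D: mode=SIZE_CR remaining=0 emitted=2 chunks_done=1
Byte 9 = 0x0A: mode=DATA remaining=1 emitted=2 chunks_done=1
Byte 10 = 'l': mode=DATA_DONE remaining=0 emitted=3 chunks_done=1
Byte 11 = 0x0D: mode=DATA_CR remaining=0 emitted=3 chunks_done=1
Byte 12 = 0x0A: mode=SIZE remaining=0 emitted=3 chunks_done=2
Byte 13 = '4': mode=SIZE remaining=0 emitted=3 chunks_done=2
Byte 14 = 0x0D: mode=SIZE_CR remaining=0 emitted=3 chunks_done=2
Byte 15 = 0x0A: mode=DATA remaining=4 emitted=3 chunks_done=2
Byte 16 = '5': mode=DATA remaining=3 emitted=4 chunks_done=2
Byte 17 = 'd': mode=DATA remaining=2 emitted=5 chunks_done=2
Byte 18 = 'k': mode=DATA remaining=1 emitted=6 chunks_done=2
Byte 19 = 'c': mode=DATA_DONE remaining=0 emitted=7 chunks_done=2
Byte 20 = 0x0D: mode=DATA_CR remaining=0 emitted=7 chunks_done=2
Byte 21 = 0x0A: mode=SIZE remaining=0 emitted=7 chunks_done=3
Byte 22 = '0': mode=SIZE remaining=0 emitted=7 chunks_done=3
Byte 23 = 0x0D: mode=SIZE_CR remaining=0 emitted=7 chunks_done=3
Byte 24 = 0x0A: mode=TERM remaining=0 emitted=7 chunks_done=3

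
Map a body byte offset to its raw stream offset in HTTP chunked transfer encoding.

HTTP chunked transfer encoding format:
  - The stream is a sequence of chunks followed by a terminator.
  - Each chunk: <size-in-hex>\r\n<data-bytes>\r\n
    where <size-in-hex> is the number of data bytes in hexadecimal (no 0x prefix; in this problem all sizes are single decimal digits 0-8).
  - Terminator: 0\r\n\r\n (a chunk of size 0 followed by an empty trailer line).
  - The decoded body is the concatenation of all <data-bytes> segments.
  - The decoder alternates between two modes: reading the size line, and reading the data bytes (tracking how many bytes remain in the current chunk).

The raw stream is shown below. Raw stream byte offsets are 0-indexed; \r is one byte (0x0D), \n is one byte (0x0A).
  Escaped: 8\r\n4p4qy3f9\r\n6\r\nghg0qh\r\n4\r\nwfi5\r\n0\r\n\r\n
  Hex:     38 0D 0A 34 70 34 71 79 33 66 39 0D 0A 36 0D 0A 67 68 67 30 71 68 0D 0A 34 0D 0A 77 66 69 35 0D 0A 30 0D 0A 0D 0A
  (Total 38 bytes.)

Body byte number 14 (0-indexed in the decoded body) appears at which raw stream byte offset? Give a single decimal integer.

Answer: 27

Derivation:
Chunk 1: stream[0..1]='8' size=0x8=8, data at stream[3..11]='4p4qy3f9' -> body[0..8], body so far='4p4qy3f9'
Chunk 2: stream[13..14]='6' size=0x6=6, data at stream[16..22]='ghg0qh' -> body[8..14], body so far='4p4qy3f9ghg0qh'
Chunk 3: stream[24..25]='4' size=0x4=4, data at stream[27..31]='wfi5' -> body[14..18], body so far='4p4qy3f9ghg0qhwfi5'
Chunk 4: stream[33..34]='0' size=0 (terminator). Final body='4p4qy3f9ghg0qhwfi5' (18 bytes)
Body byte 14 at stream offset 27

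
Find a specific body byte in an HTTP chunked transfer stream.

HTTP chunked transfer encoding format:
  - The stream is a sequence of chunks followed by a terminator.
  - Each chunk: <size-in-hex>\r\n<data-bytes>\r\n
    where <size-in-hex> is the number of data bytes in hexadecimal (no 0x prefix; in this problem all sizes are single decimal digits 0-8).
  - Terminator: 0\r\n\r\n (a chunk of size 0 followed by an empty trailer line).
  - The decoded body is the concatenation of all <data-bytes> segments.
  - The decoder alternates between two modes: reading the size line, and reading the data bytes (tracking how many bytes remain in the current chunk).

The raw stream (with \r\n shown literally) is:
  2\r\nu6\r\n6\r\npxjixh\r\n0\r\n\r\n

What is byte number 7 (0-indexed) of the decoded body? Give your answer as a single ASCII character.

Chunk 1: stream[0..1]='2' size=0x2=2, data at stream[3..5]='u6' -> body[0..2], body so far='u6'
Chunk 2: stream[7..8]='6' size=0x6=6, data at stream[10..16]='pxjixh' -> body[2..8], body so far='u6pxjixh'
Chunk 3: stream[18..19]='0' size=0 (terminator). Final body='u6pxjixh' (8 bytes)
Body byte 7 = 'h'

Answer: h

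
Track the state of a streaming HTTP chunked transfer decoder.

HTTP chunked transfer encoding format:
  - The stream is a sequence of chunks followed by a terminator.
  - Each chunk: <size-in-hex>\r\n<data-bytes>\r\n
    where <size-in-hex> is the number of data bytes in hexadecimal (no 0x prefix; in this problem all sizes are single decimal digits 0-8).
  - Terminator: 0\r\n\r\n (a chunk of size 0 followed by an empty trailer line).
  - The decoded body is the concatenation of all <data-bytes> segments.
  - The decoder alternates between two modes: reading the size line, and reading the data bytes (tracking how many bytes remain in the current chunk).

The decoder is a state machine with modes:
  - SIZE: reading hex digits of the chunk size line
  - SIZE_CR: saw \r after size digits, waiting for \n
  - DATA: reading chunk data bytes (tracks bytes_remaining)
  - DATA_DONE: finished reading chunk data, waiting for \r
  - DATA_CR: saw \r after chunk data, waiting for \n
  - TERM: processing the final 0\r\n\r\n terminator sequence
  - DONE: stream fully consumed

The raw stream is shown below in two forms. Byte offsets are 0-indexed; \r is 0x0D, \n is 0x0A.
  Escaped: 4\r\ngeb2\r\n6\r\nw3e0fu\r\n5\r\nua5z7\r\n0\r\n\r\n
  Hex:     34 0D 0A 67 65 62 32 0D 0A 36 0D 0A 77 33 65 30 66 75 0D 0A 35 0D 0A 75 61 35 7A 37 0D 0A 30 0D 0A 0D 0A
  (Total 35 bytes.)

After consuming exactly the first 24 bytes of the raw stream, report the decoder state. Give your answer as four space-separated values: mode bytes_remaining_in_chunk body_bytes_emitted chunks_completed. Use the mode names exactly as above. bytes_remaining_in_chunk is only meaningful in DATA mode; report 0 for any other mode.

Answer: DATA 4 11 2

Derivation:
Byte 0 = '4': mode=SIZE remaining=0 emitted=0 chunks_done=0
Byte 1 = 0x0D: mode=SIZE_CR remaining=0 emitted=0 chunks_done=0
Byte 2 = 0x0A: mode=DATA remaining=4 emitted=0 chunks_done=0
Byte 3 = 'g': mode=DATA remaining=3 emitted=1 chunks_done=0
Byte 4 = 'e': mode=DATA remaining=2 emitted=2 chunks_done=0
Byte 5 = 'b': mode=DATA remaining=1 emitted=3 chunks_done=0
Byte 6 = '2': mode=DATA_DONE remaining=0 emitted=4 chunks_done=0
Byte 7 = 0x0D: mode=DATA_CR remaining=0 emitted=4 chunks_done=0
Byte 8 = 0x0A: mode=SIZE remaining=0 emitted=4 chunks_done=1
Byte 9 = '6': mode=SIZE remaining=0 emitted=4 chunks_done=1
Byte 10 = 0x0D: mode=SIZE_CR remaining=0 emitted=4 chunks_done=1
Byte 11 = 0x0A: mode=DATA remaining=6 emitted=4 chunks_done=1
Byte 12 = 'w': mode=DATA remaining=5 emitted=5 chunks_done=1
Byte 13 = '3': mode=DATA remaining=4 emitted=6 chunks_done=1
Byte 14 = 'e': mode=DATA remaining=3 emitted=7 chunks_done=1
Byte 15 = '0': mode=DATA remaining=2 emitted=8 chunks_done=1
Byte 16 = 'f': mode=DATA remaining=1 emitted=9 chunks_done=1
Byte 17 = 'u': mode=DATA_DONE remaining=0 emitted=10 chunks_done=1
Byte 18 = 0x0D: mode=DATA_CR remaining=0 emitted=10 chunks_done=1
Byte 19 = 0x0A: mode=SIZE remaining=0 emitted=10 chunks_done=2
Byte 20 = '5': mode=SIZE remaining=0 emitted=10 chunks_done=2
Byte 21 = 0x0D: mode=SIZE_CR remaining=0 emitted=10 chunks_done=2
Byte 22 = 0x0A: mode=DATA remaining=5 emitted=10 chunks_done=2
Byte 23 = 'u': mode=DATA remaining=4 emitted=11 chunks_done=2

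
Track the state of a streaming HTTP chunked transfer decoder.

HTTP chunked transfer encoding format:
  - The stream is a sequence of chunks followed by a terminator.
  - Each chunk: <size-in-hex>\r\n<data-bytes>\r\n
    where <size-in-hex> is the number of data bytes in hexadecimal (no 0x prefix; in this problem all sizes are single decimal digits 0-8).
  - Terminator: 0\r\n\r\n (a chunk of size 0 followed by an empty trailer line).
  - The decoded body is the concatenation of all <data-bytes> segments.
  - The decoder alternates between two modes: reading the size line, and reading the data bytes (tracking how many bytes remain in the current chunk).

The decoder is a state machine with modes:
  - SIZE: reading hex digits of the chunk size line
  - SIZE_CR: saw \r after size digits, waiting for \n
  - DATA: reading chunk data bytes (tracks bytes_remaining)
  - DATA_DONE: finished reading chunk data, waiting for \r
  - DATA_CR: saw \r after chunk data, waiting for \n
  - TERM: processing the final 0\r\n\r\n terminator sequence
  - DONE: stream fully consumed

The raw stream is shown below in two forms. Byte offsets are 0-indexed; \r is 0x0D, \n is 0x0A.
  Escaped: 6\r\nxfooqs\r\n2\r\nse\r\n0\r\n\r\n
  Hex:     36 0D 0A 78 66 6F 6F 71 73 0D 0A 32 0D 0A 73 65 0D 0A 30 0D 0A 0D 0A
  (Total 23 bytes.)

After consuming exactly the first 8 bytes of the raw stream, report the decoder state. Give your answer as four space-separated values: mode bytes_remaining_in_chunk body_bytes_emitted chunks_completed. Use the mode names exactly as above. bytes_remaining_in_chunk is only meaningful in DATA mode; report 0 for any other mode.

Byte 0 = '6': mode=SIZE remaining=0 emitted=0 chunks_done=0
Byte 1 = 0x0D: mode=SIZE_CR remaining=0 emitted=0 chunks_done=0
Byte 2 = 0x0A: mode=DATA remaining=6 emitted=0 chunks_done=0
Byte 3 = 'x': mode=DATA remaining=5 emitted=1 chunks_done=0
Byte 4 = 'f': mode=DATA remaining=4 emitted=2 chunks_done=0
Byte 5 = 'o': mode=DATA remaining=3 emitted=3 chunks_done=0
Byte 6 = 'o': mode=DATA remaining=2 emitted=4 chunks_done=0
Byte 7 = 'q': mode=DATA remaining=1 emitted=5 chunks_done=0

Answer: DATA 1 5 0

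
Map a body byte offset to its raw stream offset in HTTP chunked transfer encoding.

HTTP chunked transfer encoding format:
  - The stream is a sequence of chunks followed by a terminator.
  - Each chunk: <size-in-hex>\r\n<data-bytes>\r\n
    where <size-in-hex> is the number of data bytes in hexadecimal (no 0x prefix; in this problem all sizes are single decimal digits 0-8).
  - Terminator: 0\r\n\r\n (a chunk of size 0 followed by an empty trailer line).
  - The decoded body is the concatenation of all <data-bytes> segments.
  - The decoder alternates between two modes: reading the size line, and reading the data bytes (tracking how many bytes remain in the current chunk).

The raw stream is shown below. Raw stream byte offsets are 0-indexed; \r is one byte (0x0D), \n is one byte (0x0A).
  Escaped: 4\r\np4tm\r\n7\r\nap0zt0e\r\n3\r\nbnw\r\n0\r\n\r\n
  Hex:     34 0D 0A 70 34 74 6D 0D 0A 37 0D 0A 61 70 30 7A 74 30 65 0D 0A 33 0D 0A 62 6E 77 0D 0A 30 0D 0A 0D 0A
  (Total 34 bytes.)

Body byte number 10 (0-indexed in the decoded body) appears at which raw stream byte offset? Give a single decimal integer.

Answer: 18

Derivation:
Chunk 1: stream[0..1]='4' size=0x4=4, data at stream[3..7]='p4tm' -> body[0..4], body so far='p4tm'
Chunk 2: stream[9..10]='7' size=0x7=7, data at stream[12..19]='ap0zt0e' -> body[4..11], body so far='p4tmap0zt0e'
Chunk 3: stream[21..22]='3' size=0x3=3, data at stream[24..27]='bnw' -> body[11..14], body so far='p4tmap0zt0ebnw'
Chunk 4: stream[29..30]='0' size=0 (terminator). Final body='p4tmap0zt0ebnw' (14 bytes)
Body byte 10 at stream offset 18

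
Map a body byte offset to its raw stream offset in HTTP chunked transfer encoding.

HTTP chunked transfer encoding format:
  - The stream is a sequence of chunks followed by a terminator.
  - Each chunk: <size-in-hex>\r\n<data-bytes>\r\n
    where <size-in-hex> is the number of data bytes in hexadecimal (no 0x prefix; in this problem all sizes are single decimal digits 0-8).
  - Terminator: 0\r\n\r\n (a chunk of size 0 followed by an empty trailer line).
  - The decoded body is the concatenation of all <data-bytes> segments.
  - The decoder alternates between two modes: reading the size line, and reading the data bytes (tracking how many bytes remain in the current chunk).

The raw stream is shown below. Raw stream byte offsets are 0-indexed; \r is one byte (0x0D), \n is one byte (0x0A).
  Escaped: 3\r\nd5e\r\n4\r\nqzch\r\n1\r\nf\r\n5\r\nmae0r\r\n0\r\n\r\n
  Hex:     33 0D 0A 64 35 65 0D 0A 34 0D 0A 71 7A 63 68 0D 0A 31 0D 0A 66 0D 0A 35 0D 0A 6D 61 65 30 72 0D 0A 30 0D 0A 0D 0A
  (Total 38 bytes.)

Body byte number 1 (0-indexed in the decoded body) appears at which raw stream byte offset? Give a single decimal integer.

Chunk 1: stream[0..1]='3' size=0x3=3, data at stream[3..6]='d5e' -> body[0..3], body so far='d5e'
Chunk 2: stream[8..9]='4' size=0x4=4, data at stream[11..15]='qzch' -> body[3..7], body so far='d5eqzch'
Chunk 3: stream[17..18]='1' size=0x1=1, data at stream[20..21]='f' -> body[7..8], body so far='d5eqzchf'
Chunk 4: stream[23..24]='5' size=0x5=5, data at stream[26..31]='mae0r' -> body[8..13], body so far='d5eqzchfmae0r'
Chunk 5: stream[33..34]='0' size=0 (terminator). Final body='d5eqzchfmae0r' (13 bytes)
Body byte 1 at stream offset 4

Answer: 4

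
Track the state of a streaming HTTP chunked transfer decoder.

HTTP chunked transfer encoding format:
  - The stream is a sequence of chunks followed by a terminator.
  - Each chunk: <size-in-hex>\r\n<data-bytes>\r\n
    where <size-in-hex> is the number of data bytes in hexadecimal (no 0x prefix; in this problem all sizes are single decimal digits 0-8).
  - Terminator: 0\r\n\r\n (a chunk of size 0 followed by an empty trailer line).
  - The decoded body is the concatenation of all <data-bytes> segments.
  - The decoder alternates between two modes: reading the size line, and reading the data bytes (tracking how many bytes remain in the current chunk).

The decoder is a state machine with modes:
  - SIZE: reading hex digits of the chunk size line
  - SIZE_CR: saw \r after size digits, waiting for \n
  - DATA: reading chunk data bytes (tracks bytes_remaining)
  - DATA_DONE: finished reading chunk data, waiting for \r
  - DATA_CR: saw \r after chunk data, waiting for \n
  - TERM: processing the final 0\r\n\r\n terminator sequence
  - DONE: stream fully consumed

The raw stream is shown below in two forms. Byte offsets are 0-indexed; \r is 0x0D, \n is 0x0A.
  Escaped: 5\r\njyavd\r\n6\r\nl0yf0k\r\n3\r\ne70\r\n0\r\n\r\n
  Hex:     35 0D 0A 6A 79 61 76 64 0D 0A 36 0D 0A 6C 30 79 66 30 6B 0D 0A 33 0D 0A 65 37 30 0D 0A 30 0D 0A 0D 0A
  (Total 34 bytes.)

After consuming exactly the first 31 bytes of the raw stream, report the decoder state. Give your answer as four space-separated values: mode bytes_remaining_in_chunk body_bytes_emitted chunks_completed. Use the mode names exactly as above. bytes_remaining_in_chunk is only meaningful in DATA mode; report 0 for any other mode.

Byte 0 = '5': mode=SIZE remaining=0 emitted=0 chunks_done=0
Byte 1 = 0x0D: mode=SIZE_CR remaining=0 emitted=0 chunks_done=0
Byte 2 = 0x0A: mode=DATA remaining=5 emitted=0 chunks_done=0
Byte 3 = 'j': mode=DATA remaining=4 emitted=1 chunks_done=0
Byte 4 = 'y': mode=DATA remaining=3 emitted=2 chunks_done=0
Byte 5 = 'a': mode=DATA remaining=2 emitted=3 chunks_done=0
Byte 6 = 'v': mode=DATA remaining=1 emitted=4 chunks_done=0
Byte 7 = 'd': mode=DATA_DONE remaining=0 emitted=5 chunks_done=0
Byte 8 = 0x0D: mode=DATA_CR remaining=0 emitted=5 chunks_done=0
Byte 9 = 0x0A: mode=SIZE remaining=0 emitted=5 chunks_done=1
Byte 10 = '6': mode=SIZE remaining=0 emitted=5 chunks_done=1
Byte 11 = 0x0D: mode=SIZE_CR remaining=0 emitted=5 chunks_done=1
Byte 12 = 0x0A: mode=DATA remaining=6 emitted=5 chunks_done=1
Byte 13 = 'l': mode=DATA remaining=5 emitted=6 chunks_done=1
Byte 14 = '0': mode=DATA remaining=4 emitted=7 chunks_done=1
Byte 15 = 'y': mode=DATA remaining=3 emitted=8 chunks_done=1
Byte 16 = 'f': mode=DATA remaining=2 emitted=9 chunks_done=1
Byte 17 = '0': mode=DATA remaining=1 emitted=10 chunks_done=1
Byte 18 = 'k': mode=DATA_DONE remaining=0 emitted=11 chunks_done=1
Byte 19 = 0x0D: mode=DATA_CR remaining=0 emitted=11 chunks_done=1
Byte 20 = 0x0A: mode=SIZE remaining=0 emitted=11 chunks_done=2
Byte 21 = '3': mode=SIZE remaining=0 emitted=11 chunks_done=2
Byte 22 = 0x0D: mode=SIZE_CR remaining=0 emitted=11 chunks_done=2
Byte 23 = 0x0A: mode=DATA remaining=3 emitted=11 chunks_done=2
Byte 24 = 'e': mode=DATA remaining=2 emitted=12 chunks_done=2
Byte 25 = '7': mode=DATA remaining=1 emitted=13 chunks_done=2
Byte 26 = '0': mode=DATA_DONE remaining=0 emitted=14 chunks_done=2
Byte 27 = 0x0D: mode=DATA_CR remaining=0 emitted=14 chunks_done=2
Byte 28 = 0x0A: mode=SIZE remaining=0 emitted=14 chunks_done=3
Byte 29 = '0': mode=SIZE remaining=0 emitted=14 chunks_done=3
Byte 30 = 0x0D: mode=SIZE_CR remaining=0 emitted=14 chunks_done=3

Answer: SIZE_CR 0 14 3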